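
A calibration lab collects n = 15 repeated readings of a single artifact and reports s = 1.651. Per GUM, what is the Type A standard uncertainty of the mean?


u_A = s / sqrt(n)
u_A = 1.651 / sqrt(15)
u_A = 1.651 / 3.8729833
u_A = 0.4263

0.4263


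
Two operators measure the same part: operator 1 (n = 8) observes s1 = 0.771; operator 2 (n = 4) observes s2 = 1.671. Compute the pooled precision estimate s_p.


s_p = sqrt(((n1-1)*s1^2 + (n2-1)*s2^2) / (n1+n2-2))
numerator = (8-1)*0.771^2 + (4-1)*1.671^2 = 4.161087 + 8.376723 = 12.53781
denominator = 8 + 4 - 2 = 10
s_p^2 = 12.53781 / 10 = 1.253781
s_p = sqrt(1.253781) = 1.1197

1.1197


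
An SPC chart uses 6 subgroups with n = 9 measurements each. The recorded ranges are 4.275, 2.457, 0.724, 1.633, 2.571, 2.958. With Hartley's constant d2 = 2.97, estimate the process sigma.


R_bar = (4.275 + 2.457 + 0.724 + 1.633 + 2.571 + 2.958) / 6
R_bar = 14.618 / 6 = 2.4363333
sigma_hat = R_bar / d2 = 2.4363333 / 2.97 = 0.8203

0.8203


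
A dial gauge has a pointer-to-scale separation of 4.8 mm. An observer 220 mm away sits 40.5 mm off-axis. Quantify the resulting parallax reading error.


error = h * offset / d
= 4.8 * 40.5 / 220
= 0.8836

0.8836


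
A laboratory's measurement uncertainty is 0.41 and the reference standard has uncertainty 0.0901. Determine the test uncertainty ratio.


TUR = u_lab / u_ref
= 0.41 / 0.0901
= 4.5505

4.5505


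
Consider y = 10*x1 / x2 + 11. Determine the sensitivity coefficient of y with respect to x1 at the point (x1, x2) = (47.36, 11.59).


y = 10*x1 / x2 + 11
dy/dx1 = 10/x2
Evaluate at x2 = 11.59: c1 = 10 / 11.59
c1 = 0.8628

0.8628


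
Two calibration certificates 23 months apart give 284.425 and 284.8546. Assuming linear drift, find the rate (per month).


rate = (v2 - v1) / months
= (284.8546 - 284.425) / 23
= 0.4296 / 23
= 0.0187

0.0187


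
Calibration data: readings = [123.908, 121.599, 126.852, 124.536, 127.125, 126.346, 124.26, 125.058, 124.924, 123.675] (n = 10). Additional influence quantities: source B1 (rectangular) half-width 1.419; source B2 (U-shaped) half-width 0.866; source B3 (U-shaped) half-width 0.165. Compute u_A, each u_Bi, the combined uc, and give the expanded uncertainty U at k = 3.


mean = (123.908 + 121.599 + 126.852 + 124.536 + 127.125 + 126.346 + 124.26 + 125.058 + 124.924 + 123.675) / 10 = 124.8283
s = sqrt(sum((x - mean)^2)/(n-1)) = 1.658291
u_A = s / sqrt(n) = 1.658291 / sqrt(10) = 0.52439766
u_B1 = 1.419 / sqrt(3) = 0.81926003
u_B2 = 0.866 / sqrt(2) = 0.61235447
u_B3 = 0.165 / sqrt(2) = 0.11667262
uc = sqrt(0.52439766^2 + 0.81926003^2 + 0.61235447^2 + 0.11667262^2) = 1.1553226
U = k * uc = 3 * 1.1553226
U = 3.4660

3.4660


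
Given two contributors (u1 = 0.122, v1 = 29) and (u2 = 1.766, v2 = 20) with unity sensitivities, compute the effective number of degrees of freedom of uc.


uc = sqrt(u1^2 + u2^2) = sqrt(0.122^2 + 1.766^2) = 1.770209
v_eff = uc^4 / (u1^4/v1 + u2^4/v2)
= 1.770209^4 / (0.122^4/29 + 1.766^4/20)
= 9.819699 / 0.48633959
v_eff = 20.1910

20.1910


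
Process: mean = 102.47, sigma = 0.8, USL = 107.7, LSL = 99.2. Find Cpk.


Cpu = (USL - mean) / (3*sigma) = (107.7 - 102.47) / (3*0.8) = 2.1792
Cpl = (mean - LSL) / (3*sigma) = (102.47 - 99.2) / (3*0.8) = 1.3625
Cpk = min(Cpu, Cpl) = 1.3625

1.3625


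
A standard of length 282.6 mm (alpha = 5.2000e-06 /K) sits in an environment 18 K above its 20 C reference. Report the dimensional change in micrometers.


dL = L * alpha * dT
= 282.6 * 5.2000e-06 * 18
= 0.0264514 mm
dL_um = 0.0264514 * 1000 = 26.4514 um

26.4514


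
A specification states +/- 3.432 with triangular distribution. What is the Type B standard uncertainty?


u_B = half_width / sqrt(6)
u_B = 3.432 / 2.4494897
u_B = 1.4011

1.4011


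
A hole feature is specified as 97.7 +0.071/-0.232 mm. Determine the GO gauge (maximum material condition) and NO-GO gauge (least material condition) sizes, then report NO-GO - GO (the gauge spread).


GO = nominal - lower_tol (smallest hole = maximum material condition)
GO = 97.7 - 0.232 = 97.468
NO-GO = nominal + upper_tol (largest hole = least material condition)
NO-GO = 97.7 + 0.071 = 97.771
spread = NO-GO - GO = 97.771 - 97.468 = 0.3030

0.3030


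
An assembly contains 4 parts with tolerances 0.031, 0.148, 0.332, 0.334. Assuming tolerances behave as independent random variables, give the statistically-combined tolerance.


RSS = sqrt(0.031^2 + 0.148^2 + 0.332^2 + 0.334^2)
= sqrt(0.244645)
= 0.4946

0.4946


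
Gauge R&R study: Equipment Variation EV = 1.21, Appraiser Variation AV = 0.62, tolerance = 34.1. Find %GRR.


GRR = sqrt(EV^2 + AV^2) = sqrt(1.21^2 + 0.62^2) = 1.3595955
%GRR = GRR / tol * 100 = 1.3595955 / 34.1 * 100
%GRR = 3.9871

3.9871


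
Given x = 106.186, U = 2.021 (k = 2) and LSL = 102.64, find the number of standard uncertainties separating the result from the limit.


u = U / k = 2.021 / 2 = 1.0105
margin = |LSL - x| = |102.64 - 106.186| = 3.546
z = margin / u = 3.546 / 1.0105
z = 3.5092

3.5092


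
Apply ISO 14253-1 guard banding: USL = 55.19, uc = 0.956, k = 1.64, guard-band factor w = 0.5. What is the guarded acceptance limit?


U = k * uc = 1.64 * 0.956 = 1.56784
guard band g = w * U = 0.5 * 1.56784 = 0.78392
AL = USL - g = 55.19 - 0.78392
AL = 54.4061

54.4061


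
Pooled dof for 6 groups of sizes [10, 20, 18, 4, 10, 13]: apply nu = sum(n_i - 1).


nu = sum_i (n_i - 1)
nu = ((10 - 1) + (20 - 1) + (18 - 1) + (4 - 1) + (10 - 1) + (13 - 1))
nu = 9 + 19 + 17 + 3 + 9 + 12
nu = 69

69


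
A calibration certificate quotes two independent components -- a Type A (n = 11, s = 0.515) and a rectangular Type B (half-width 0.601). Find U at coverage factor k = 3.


u_A = s / sqrt(n) = 0.515 / sqrt(11) = 0.15527834
u_B = half_width / sqrt(3) = 0.601 / sqrt(3) = 0.34698751
uc = sqrt(u_A^2 + u_B^2) = sqrt(0.15527834^2 + 0.34698751^2) = 0.38014694
U = k * uc = 3 * 0.38014694
U = 1.1404

1.1404


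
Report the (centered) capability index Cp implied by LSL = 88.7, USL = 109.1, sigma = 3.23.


Cp = (USL - LSL) / (6 * sigma)
= (109.1 - 88.7) / (6 * 3.23)
= 20.4000 / 19.3800
= 1.0526

1.0526


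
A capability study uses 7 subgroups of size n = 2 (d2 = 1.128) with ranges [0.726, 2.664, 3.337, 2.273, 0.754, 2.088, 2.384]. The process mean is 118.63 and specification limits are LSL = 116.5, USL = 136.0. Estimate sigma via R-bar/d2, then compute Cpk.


R_bar = (0.726 + 2.664 + 3.337 + 2.273 + 0.754 + 2.088 + 2.384) / 7 = 2.0322857
sigma = R_bar / d2 = 2.0322857 / 1.128 = 1.8016717
Cp = (USL - LSL)/(6*sigma) = (136.0 - 116.5)/(6*1.8016717) = 1.8039
Cpu = (136.0 - 118.63)/(3*1.8016717) = 3.2137
Cpl = (118.63 - 116.5)/(3*1.8016717) = 0.3941
Cpk = min(Cpu, Cpl) = 0.3941

0.3941


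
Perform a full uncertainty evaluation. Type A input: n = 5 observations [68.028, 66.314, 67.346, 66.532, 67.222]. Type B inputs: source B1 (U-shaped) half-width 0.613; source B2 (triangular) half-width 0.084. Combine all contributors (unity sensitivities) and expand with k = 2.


mean = (68.028 + 66.314 + 67.346 + 66.532 + 67.222) / 5 = 67.0884
s = sqrt(sum((x - mean)^2)/(n-1)) = 0.6848962
u_A = s / sqrt(n) = 0.6848962 / sqrt(5) = 0.30629489
u_B1 = 0.613 / sqrt(2) = 0.43345646
u_B2 = 0.084 / sqrt(6) = 0.034292856
uc = sqrt(0.30629489^2 + 0.43345646^2 + 0.034292856^2) = 0.53186188
U = k * uc = 2 * 0.53186188
U = 1.0637

1.0637


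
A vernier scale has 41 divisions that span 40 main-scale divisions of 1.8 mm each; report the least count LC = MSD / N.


LC = MSD / n_div
= 1.8 / 41
= 0.0439

0.0439


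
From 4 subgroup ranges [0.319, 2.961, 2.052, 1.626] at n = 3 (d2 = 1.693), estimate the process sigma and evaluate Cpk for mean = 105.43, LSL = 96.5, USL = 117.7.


R_bar = (0.319 + 2.961 + 2.052 + 1.626) / 4 = 1.7395
sigma = R_bar / d2 = 1.7395 / 1.693 = 1.027466
Cp = (USL - LSL)/(6*sigma) = (117.7 - 96.5)/(6*1.027466) = 3.4389
Cpu = (117.7 - 105.43)/(3*1.027466) = 3.9807
Cpl = (105.43 - 96.5)/(3*1.027466) = 2.8971
Cpk = min(Cpu, Cpl) = 2.8971

2.8971


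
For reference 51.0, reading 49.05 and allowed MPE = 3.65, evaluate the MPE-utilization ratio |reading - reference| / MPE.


e = indication - reference = 49.05 - 51.0 = -1.9500
|e| = 1.9500
ratio = |e| / MPE = 1.9500 / 3.65
ratio = 0.5342

0.5342


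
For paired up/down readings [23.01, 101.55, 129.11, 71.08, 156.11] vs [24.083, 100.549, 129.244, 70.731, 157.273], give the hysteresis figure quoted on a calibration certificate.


|23.01 - 24.083| = 1.0730
|101.55 - 100.549| = 1.0010
|129.11 - 129.244| = 0.1340
|71.08 - 70.731| = 0.3490
|156.11 - 157.273| = 1.1630
hysteresis = max(diffs) = 1.1630

1.1630


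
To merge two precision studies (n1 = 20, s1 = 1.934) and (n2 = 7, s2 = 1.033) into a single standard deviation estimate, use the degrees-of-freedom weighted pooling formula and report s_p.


s_p = sqrt(((n1-1)*s1^2 + (n2-1)*s2^2) / (n1+n2-2))
numerator = (20-1)*1.934^2 + (7-1)*1.033^2 = 71.066764 + 6.402534 = 77.469298
denominator = 20 + 7 - 2 = 25
s_p^2 = 77.469298 / 25 = 3.0987719
s_p = sqrt(3.0987719) = 1.7603

1.7603


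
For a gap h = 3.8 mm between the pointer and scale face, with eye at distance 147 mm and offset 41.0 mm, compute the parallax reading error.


error = h * offset / d
= 3.8 * 41.0 / 147
= 1.0599

1.0599


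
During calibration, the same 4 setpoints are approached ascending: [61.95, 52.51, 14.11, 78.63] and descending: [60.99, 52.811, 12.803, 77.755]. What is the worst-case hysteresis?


|61.95 - 60.99| = 0.9600
|52.51 - 52.811| = 0.3010
|14.11 - 12.803| = 1.3070
|78.63 - 77.755| = 0.8750
hysteresis = max(diffs) = 1.3070

1.3070


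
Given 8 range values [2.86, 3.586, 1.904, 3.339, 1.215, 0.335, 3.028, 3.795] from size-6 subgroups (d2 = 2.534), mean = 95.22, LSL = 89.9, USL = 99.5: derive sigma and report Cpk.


R_bar = (2.86 + 3.586 + 1.904 + 3.339 + 1.215 + 0.335 + 3.028 + 3.795) / 8 = 2.50775
sigma = R_bar / d2 = 2.50775 / 2.534 = 0.98964088
Cp = (USL - LSL)/(6*sigma) = (99.5 - 89.9)/(6*0.98964088) = 1.6167
Cpu = (99.5 - 95.22)/(3*0.98964088) = 1.4416
Cpl = (95.22 - 89.9)/(3*0.98964088) = 1.7919
Cpk = min(Cpu, Cpl) = 1.4416

1.4416


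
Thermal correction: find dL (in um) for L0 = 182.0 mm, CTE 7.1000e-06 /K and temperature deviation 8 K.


dL = L * alpha * dT
= 182.0 * 7.1000e-06 * 8
= 0.0103376 mm
dL_um = 0.0103376 * 1000 = 10.3376 um

10.3376


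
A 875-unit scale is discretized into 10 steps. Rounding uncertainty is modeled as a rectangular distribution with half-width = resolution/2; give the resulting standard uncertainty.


resolution = range / divisions
resolution = 875 / 10 = 87.5
u_res = resolution / (2*sqrt(3))
u_res = 87.5 / 3.4641016
u_res = 25.2591

25.2591


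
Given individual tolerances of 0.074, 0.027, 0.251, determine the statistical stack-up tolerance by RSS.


RSS = sqrt(0.074^2 + 0.027^2 + 0.251^2)
= sqrt(0.069206)
= 0.2631

0.2631


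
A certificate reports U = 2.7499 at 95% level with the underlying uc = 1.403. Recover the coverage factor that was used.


k = U / uc
k = 2.7499 / 1.403
k = 1.96

1.96


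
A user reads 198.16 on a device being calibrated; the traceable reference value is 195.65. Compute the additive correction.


Correction = standard - reading
= 195.65 - 198.16
= -2.5100

-2.5100


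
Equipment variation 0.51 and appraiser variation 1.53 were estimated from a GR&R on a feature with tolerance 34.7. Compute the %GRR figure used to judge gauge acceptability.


GRR = sqrt(EV^2 + AV^2) = sqrt(0.51^2 + 1.53^2) = 1.6127616
%GRR = GRR / tol * 100 = 1.6127616 / 34.7 * 100
%GRR = 4.6477

4.6477


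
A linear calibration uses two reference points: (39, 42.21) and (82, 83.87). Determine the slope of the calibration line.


slope = (y2 - y1) / (x2 - x1)
= (83.87 - 42.21) / (82 - 39)
= 41.6600 / 43
= 0.9688

0.9688


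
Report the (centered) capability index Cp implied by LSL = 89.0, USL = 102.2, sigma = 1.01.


Cp = (USL - LSL) / (6 * sigma)
= (102.2 - 89.0) / (6 * 1.01)
= 13.2000 / 6.0600
= 2.1782

2.1782


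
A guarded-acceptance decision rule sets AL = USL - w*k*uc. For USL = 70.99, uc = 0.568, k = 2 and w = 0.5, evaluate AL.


U = k * uc = 2 * 0.568 = 1.136
guard band g = w * U = 0.5 * 1.136 = 0.568
AL = USL - g = 70.99 - 0.568
AL = 70.4220

70.4220


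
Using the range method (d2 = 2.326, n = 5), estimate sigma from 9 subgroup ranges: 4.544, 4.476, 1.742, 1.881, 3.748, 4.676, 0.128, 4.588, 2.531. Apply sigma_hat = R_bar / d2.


R_bar = (4.544 + 4.476 + 1.742 + 1.881 + 3.748 + 4.676 + 0.128 + 4.588 + 2.531) / 9
R_bar = 28.314 / 9 = 3.146
sigma_hat = R_bar / d2 = 3.146 / 2.326 = 1.3525

1.3525


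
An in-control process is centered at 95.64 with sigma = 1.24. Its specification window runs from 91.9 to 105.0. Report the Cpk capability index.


Cpu = (USL - mean) / (3*sigma) = (105.0 - 95.64) / (3*1.24) = 2.5161
Cpl = (mean - LSL) / (3*sigma) = (95.64 - 91.9) / (3*1.24) = 1.0054
Cpk = min(Cpu, Cpl) = 1.0054

1.0054


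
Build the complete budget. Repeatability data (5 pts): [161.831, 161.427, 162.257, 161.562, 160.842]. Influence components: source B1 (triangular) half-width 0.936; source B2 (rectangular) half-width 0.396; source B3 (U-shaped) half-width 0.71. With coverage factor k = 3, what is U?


mean = (161.831 + 161.427 + 162.257 + 161.562 + 160.842) / 5 = 161.5838
s = sqrt(sum((x - mean)^2)/(n-1)) = 0.52192787
u_A = s / sqrt(n) = 0.52192787 / sqrt(5) = 0.23341324
u_B1 = 0.936 / sqrt(6) = 0.3821204
u_B2 = 0.396 / sqrt(3) = 0.22863071
u_B3 = 0.71 / sqrt(2) = 0.50204581
uc = sqrt(0.23341324^2 + 0.3821204^2 + 0.22863071^2 + 0.50204581^2) = 0.71050668
U = k * uc = 3 * 0.71050668
U = 2.1315

2.1315


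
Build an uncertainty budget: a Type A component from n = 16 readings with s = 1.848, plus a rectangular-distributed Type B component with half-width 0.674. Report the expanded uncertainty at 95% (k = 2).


u_A = s / sqrt(n) = 1.848 / sqrt(16) = 0.462
u_B = half_width / sqrt(3) = 0.674 / sqrt(3) = 0.38913408
uc = sqrt(u_A^2 + u_B^2) = sqrt(0.462^2 + 0.38913408^2) = 0.60404415
U = k * uc = 2 * 0.60404415
U = 1.2081

1.2081


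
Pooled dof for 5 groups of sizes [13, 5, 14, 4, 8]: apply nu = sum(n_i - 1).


nu = sum_i (n_i - 1)
nu = ((13 - 1) + (5 - 1) + (14 - 1) + (4 - 1) + (8 - 1))
nu = 12 + 4 + 13 + 3 + 7
nu = 39

39


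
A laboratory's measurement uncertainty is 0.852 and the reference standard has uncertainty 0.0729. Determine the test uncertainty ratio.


TUR = u_lab / u_ref
= 0.852 / 0.0729
= 11.6872

11.6872


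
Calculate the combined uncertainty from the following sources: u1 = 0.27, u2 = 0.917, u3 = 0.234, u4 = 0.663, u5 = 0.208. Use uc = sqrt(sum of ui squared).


uc = sqrt(0.27^2 + 0.917^2 + 0.234^2 + 0.663^2 + 0.208^2)
uc = sqrt(1.451378)
uc = 1.2047

1.2047


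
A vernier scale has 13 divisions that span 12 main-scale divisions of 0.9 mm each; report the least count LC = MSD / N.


LC = MSD / n_div
= 0.9 / 13
= 0.0692

0.0692


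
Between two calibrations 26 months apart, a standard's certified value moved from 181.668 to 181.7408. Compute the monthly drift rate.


rate = (v2 - v1) / months
= (181.7408 - 181.668) / 26
= 0.0728 / 26
= 0.0028

0.0028


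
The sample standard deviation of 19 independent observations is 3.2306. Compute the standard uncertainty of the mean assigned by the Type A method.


u_A = s / sqrt(n)
u_A = 3.2306 / sqrt(19)
u_A = 3.2306 / 4.3588989
u_A = 0.7412

0.7412


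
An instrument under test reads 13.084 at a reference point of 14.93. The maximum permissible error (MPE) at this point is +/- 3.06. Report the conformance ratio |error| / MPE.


e = indication - reference = 13.084 - 14.93 = -1.8460
|e| = 1.8460
ratio = |e| / MPE = 1.8460 / 3.06
ratio = 0.6033

0.6033


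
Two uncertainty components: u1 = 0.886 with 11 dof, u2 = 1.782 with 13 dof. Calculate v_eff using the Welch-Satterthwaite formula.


uc = sqrt(u1^2 + u2^2) = sqrt(0.886^2 + 1.782^2) = 1.9901055
v_eff = uc^4 / (u1^4/v1 + u2^4/v2)
= 1.9901055^4 / (0.886^4/11 + 1.782^4/13)
= 15.685718 / 0.83170855
v_eff = 18.8596

18.8596


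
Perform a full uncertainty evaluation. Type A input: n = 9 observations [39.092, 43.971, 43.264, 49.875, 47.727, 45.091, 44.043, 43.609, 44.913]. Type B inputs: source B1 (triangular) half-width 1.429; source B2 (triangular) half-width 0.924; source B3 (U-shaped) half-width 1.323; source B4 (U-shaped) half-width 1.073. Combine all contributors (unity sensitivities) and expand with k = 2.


mean = (39.092 + 43.971 + 43.264 + 49.875 + 47.727 + 45.091 + 44.043 + 43.609 + 44.913) / 9 = 44.62055556
s = sqrt(sum((x - mean)^2)/(n-1)) = 2.9947857
u_A = s / sqrt(n) = 2.9947857 / sqrt(9) = 0.9982619
u_B1 = 1.429 / sqrt(6) = 0.58338681
u_B2 = 0.924 / sqrt(6) = 0.37722142
u_B3 = 1.323 / sqrt(2) = 0.93550227
u_B4 = 1.073 / sqrt(2) = 0.75872558
uc = sqrt(0.9982619^2 + 0.58338681^2 + 0.37722142^2 + 0.93550227^2 + 0.75872558^2) = 1.7117219
U = k * uc = 2 * 1.7117219
U = 3.4234

3.4234


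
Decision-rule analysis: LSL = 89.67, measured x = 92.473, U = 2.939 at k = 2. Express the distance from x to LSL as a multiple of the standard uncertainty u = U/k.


u = U / k = 2.939 / 2 = 1.4695
margin = |LSL - x| = |89.67 - 92.473| = 2.803
z = margin / u = 2.803 / 1.4695
z = 1.9075

1.9075


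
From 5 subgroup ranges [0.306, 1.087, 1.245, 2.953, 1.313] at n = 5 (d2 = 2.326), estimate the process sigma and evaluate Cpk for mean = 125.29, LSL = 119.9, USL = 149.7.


R_bar = (0.306 + 1.087 + 1.245 + 2.953 + 1.313) / 5 = 1.3808
sigma = R_bar / d2 = 1.3808 / 2.326 = 0.59363715
Cp = (USL - LSL)/(6*sigma) = (149.7 - 119.9)/(6*0.59363715) = 8.3665
Cpu = (149.7 - 125.29)/(3*0.59363715) = 13.7065
Cpl = (125.29 - 119.9)/(3*0.59363715) = 3.0265
Cpk = min(Cpu, Cpl) = 3.0265

3.0265


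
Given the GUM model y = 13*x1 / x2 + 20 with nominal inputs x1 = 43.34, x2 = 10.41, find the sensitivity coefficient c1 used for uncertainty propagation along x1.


y = 13*x1 / x2 + 20
dy/dx1 = 13/x2
Evaluate at x2 = 10.41: c1 = 13 / 10.41
c1 = 1.2488

1.2488


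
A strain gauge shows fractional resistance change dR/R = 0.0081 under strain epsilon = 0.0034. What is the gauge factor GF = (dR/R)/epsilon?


GF = (dR/R) / epsilon
= 0.0081 / 0.0034
= 2.3824

2.3824


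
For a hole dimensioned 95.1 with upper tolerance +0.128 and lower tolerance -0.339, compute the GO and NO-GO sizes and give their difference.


GO = nominal - lower_tol (smallest hole = maximum material condition)
GO = 95.1 - 0.339 = 94.761
NO-GO = nominal + upper_tol (largest hole = least material condition)
NO-GO = 95.1 + 0.128 = 95.228
spread = NO-GO - GO = 95.228 - 94.761 = 0.4670

0.4670


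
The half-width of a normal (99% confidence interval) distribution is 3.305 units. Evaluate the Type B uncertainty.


u_B = half_width / 2.576
u_B = 3.305 / 2.576
u_B = 1.2830

1.2830


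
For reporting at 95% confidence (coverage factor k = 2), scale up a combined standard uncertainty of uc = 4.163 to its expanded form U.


U = k * uc
U = 2 * 4.163
U = 8.3260

8.3260


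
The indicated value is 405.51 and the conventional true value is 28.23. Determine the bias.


Systematic error = measured - true
= 405.51 - 28.23
= 377.2800

377.2800


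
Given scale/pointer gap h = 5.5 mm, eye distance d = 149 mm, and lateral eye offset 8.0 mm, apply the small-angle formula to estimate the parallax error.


error = h * offset / d
= 5.5 * 8.0 / 149
= 0.2953

0.2953


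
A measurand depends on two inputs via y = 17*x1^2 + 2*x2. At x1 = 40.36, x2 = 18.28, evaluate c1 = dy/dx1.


y = 17*x1^2 + 2*x2
dy/dx1 = 2*17*x1
Evaluate at x1 = 40.36: c1 = 34 * 40.36
c1 = 1372.2400

1372.2400


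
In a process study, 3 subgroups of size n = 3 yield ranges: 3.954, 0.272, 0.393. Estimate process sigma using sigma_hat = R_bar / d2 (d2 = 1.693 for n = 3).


R_bar = (3.954 + 0.272 + 0.393) / 3
R_bar = 4.619 / 3 = 1.5396667
sigma_hat = R_bar / d2 = 1.5396667 / 1.693 = 0.9094

0.9094


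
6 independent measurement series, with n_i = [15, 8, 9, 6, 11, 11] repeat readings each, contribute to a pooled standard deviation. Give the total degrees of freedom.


nu = sum_i (n_i - 1)
nu = ((15 - 1) + (8 - 1) + (9 - 1) + (6 - 1) + (11 - 1) + (11 - 1))
nu = 14 + 7 + 8 + 5 + 10 + 10
nu = 54

54


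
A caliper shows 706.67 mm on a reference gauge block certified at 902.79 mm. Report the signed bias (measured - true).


Systematic error = measured - true
= 706.67 - 902.79
= -196.1200

-196.1200


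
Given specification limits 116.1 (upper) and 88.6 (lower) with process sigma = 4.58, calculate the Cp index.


Cp = (USL - LSL) / (6 * sigma)
= (116.1 - 88.6) / (6 * 4.58)
= 27.5000 / 27.4800
= 1.0007

1.0007


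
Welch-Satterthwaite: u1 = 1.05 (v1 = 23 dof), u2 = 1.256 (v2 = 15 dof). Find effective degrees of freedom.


uc = sqrt(u1^2 + u2^2) = sqrt(1.05^2 + 1.256^2) = 1.6370815
v_eff = uc^4 / (u1^4/v1 + u2^4/v2)
= 1.6370815^4 / (1.05^4/23 + 1.256^4/15)
= 7.1825921 / 0.21875609
v_eff = 32.8338

32.8338


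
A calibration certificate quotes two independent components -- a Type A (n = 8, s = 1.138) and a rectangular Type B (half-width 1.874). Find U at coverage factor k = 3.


u_A = s / sqrt(n) = 1.138 / sqrt(8) = 0.40234376
u_B = half_width / sqrt(3) = 1.874 / sqrt(3) = 1.0819544
uc = sqrt(u_A^2 + u_B^2) = sqrt(0.40234376^2 + 1.0819544^2) = 1.1543422
U = k * uc = 3 * 1.1543422
U = 3.4630

3.4630


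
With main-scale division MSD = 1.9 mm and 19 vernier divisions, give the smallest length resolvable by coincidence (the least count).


LC = MSD / n_div
= 1.9 / 19
= 0.1000

0.1000


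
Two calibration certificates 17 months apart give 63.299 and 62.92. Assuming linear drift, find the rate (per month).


rate = (v2 - v1) / months
= (62.92 - 63.299) / 17
= -0.3790 / 17
= -0.0223

-0.0223


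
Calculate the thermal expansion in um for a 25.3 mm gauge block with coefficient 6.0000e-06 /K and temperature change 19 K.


dL = L * alpha * dT
= 25.3 * 6.0000e-06 * 19
= 0.0028842 mm
dL_um = 0.0028842 * 1000 = 2.8842 um

2.8842


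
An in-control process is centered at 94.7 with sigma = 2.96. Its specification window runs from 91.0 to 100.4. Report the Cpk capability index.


Cpu = (USL - mean) / (3*sigma) = (100.4 - 94.7) / (3*2.96) = 0.6419
Cpl = (mean - LSL) / (3*sigma) = (94.7 - 91.0) / (3*2.96) = 0.4167
Cpk = min(Cpu, Cpl) = 0.4167

0.4167


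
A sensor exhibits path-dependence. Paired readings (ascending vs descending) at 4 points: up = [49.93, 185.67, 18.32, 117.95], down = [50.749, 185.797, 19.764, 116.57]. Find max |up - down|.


|49.93 - 50.749| = 0.8190
|185.67 - 185.797| = 0.1270
|18.32 - 19.764| = 1.4440
|117.95 - 116.57| = 1.3800
hysteresis = max(diffs) = 1.4440

1.4440


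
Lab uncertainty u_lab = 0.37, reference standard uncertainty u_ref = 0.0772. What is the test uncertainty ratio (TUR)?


TUR = u_lab / u_ref
= 0.37 / 0.0772
= 4.7927

4.7927


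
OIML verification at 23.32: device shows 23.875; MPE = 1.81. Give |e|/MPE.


e = indication - reference = 23.875 - 23.32 = 0.5550
|e| = 0.5550
ratio = |e| / MPE = 0.5550 / 1.81
ratio = 0.3066

0.3066


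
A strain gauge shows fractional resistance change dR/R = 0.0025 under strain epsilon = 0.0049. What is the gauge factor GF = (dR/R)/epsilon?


GF = (dR/R) / epsilon
= 0.0025 / 0.0049
= 0.5102

0.5102


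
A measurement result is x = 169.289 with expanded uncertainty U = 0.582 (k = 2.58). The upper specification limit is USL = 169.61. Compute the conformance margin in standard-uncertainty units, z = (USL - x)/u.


u = U / k = 0.582 / 2.58 = 0.2255814
margin = |USL - x| = |169.61 - 169.289| = 0.321
z = margin / u = 0.321 / 0.2255814
z = 1.4230

1.4230


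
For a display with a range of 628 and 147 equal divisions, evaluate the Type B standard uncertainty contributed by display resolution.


resolution = range / divisions
resolution = 628 / 147 = 4.2721088
u_res = resolution / (2*sqrt(3))
u_res = 4.2721088 / 3.4641016
u_res = 1.2333

1.2333


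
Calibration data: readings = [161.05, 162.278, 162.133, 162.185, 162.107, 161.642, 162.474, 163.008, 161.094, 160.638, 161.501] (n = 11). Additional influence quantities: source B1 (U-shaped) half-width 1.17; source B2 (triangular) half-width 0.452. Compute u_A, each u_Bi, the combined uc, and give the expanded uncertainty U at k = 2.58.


mean = (161.05 + 162.278 + 162.133 + 162.185 + 162.107 + 161.642 + 162.474 + 163.008 + 161.094 + 160.638 + 161.501) / 11 = 161.8281818
s = sqrt(sum((x - mean)^2)/(n-1)) = 0.70796862
u_A = s / sqrt(n) = 0.70796862 / sqrt(11) = 0.21346057
u_B1 = 1.17 / sqrt(2) = 0.82731493
u_B2 = 0.452 / sqrt(6) = 0.18452823
uc = sqrt(0.21346057^2 + 0.82731493^2 + 0.18452823^2) = 0.87410873
U = k * uc = 2.58 * 0.87410873
U = 2.2552

2.2552


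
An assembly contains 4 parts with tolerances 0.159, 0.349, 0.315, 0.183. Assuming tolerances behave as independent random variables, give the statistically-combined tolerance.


RSS = sqrt(0.159^2 + 0.349^2 + 0.315^2 + 0.183^2)
= sqrt(0.279796)
= 0.5290

0.5290


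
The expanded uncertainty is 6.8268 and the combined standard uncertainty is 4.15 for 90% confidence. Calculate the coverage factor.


k = U / uc
k = 6.8268 / 4.15
k = 1.645

1.645


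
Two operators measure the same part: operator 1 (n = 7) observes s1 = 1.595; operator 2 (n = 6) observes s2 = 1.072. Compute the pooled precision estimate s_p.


s_p = sqrt(((n1-1)*s1^2 + (n2-1)*s2^2) / (n1+n2-2))
numerator = (7-1)*1.595^2 + (6-1)*1.072^2 = 15.26415 + 5.74592 = 21.01007
denominator = 7 + 6 - 2 = 11
s_p^2 = 21.01007 / 11 = 1.9100064
s_p = sqrt(1.9100064) = 1.3820

1.3820


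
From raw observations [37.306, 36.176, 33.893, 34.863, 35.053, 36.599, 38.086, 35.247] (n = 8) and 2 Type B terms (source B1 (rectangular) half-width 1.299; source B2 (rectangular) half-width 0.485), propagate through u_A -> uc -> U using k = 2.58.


mean = (37.306 + 36.176 + 33.893 + 34.863 + 35.053 + 36.599 + 38.086 + 35.247) / 8 = 35.902875
s = sqrt(sum((x - mean)^2)/(n-1)) = 1.3921914
u_A = s / sqrt(n) = 1.3921914 / sqrt(8) = 0.49221399
u_B1 = 1.299 / sqrt(3) = 0.749978
u_B2 = 0.485 / sqrt(3) = 0.28001488
uc = sqrt(0.49221399^2 + 0.749978^2 + 0.28001488^2) = 0.93976058
U = k * uc = 2.58 * 0.93976058
U = 2.4246

2.4246


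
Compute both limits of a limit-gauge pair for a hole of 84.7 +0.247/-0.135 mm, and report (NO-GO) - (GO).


GO = nominal - lower_tol (smallest hole = maximum material condition)
GO = 84.7 - 0.135 = 84.565
NO-GO = nominal + upper_tol (largest hole = least material condition)
NO-GO = 84.7 + 0.247 = 84.947
spread = NO-GO - GO = 84.947 - 84.565 = 0.3820

0.3820


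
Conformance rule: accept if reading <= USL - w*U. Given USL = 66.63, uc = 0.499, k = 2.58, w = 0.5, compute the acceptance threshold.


U = k * uc = 2.58 * 0.499 = 1.28742
guard band g = w * U = 0.5 * 1.28742 = 0.64371
AL = USL - g = 66.63 - 0.64371
AL = 65.9863

65.9863


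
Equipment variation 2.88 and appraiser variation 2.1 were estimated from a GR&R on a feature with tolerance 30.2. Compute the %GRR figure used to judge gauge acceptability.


GRR = sqrt(EV^2 + AV^2) = sqrt(2.88^2 + 2.1^2) = 3.5643232
%GRR = GRR / tol * 100 = 3.5643232 / 30.2 * 100
%GRR = 11.8024

11.8024


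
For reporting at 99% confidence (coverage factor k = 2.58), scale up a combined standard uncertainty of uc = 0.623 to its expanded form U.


U = k * uc
U = 2.58 * 0.623
U = 1.6073

1.6073


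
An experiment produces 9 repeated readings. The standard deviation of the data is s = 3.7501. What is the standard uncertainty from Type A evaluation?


u_A = s / sqrt(n)
u_A = 3.7501 / sqrt(9)
u_A = 3.7501 / 3
u_A = 1.2500

1.2500


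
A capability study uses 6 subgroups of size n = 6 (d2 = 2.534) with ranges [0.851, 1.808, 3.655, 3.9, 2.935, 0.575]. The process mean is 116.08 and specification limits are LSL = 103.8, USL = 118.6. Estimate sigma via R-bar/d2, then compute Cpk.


R_bar = (0.851 + 1.808 + 3.655 + 3.9 + 2.935 + 0.575) / 6 = 2.2873333
sigma = R_bar / d2 = 2.2873333 / 2.534 = 0.90265718
Cp = (USL - LSL)/(6*sigma) = (118.6 - 103.8)/(6*0.90265718) = 2.7327
Cpu = (118.6 - 116.08)/(3*0.90265718) = 0.9306
Cpl = (116.08 - 103.8)/(3*0.90265718) = 4.5348
Cpk = min(Cpu, Cpl) = 0.9306

0.9306


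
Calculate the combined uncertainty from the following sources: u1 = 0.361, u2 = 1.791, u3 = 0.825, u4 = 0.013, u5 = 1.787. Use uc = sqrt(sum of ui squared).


uc = sqrt(0.361^2 + 1.791^2 + 0.825^2 + 0.013^2 + 1.787^2)
uc = sqrt(7.212165)
uc = 2.6855

2.6855


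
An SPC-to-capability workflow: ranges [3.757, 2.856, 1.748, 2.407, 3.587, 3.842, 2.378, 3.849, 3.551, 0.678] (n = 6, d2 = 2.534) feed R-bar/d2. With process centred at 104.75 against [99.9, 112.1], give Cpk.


R_bar = (3.757 + 2.856 + 1.748 + 2.407 + 3.587 + 3.842 + 2.378 + 3.849 + 3.551 + 0.678) / 10 = 2.8653
sigma = R_bar / d2 = 2.8653 / 2.534 = 1.1307419
Cp = (USL - LSL)/(6*sigma) = (112.1 - 99.9)/(6*1.1307419) = 1.7982
Cpu = (112.1 - 104.75)/(3*1.1307419) = 2.1667
Cpl = (104.75 - 99.9)/(3*1.1307419) = 1.4297
Cpk = min(Cpu, Cpl) = 1.4297

1.4297


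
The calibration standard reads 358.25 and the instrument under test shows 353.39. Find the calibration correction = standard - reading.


Correction = standard - reading
= 358.25 - 353.39
= 4.8600

4.8600


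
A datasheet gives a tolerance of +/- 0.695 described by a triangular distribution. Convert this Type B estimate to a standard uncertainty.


u_B = half_width / sqrt(6)
u_B = 0.695 / 2.4494897
u_B = 0.2837

0.2837


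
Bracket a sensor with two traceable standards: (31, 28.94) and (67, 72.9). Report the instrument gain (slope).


slope = (y2 - y1) / (x2 - x1)
= (72.9 - 28.94) / (67 - 31)
= 43.9600 / 36
= 1.2211

1.2211


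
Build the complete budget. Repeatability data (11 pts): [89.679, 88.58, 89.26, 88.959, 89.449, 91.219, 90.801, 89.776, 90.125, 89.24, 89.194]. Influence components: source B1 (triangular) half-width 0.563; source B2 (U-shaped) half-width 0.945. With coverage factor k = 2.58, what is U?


mean = (89.679 + 88.58 + 89.26 + 88.959 + 89.449 + 91.219 + 90.801 + 89.776 + 90.125 + 89.24 + 89.194) / 11 = 89.662
s = sqrt(sum((x - mean)^2)/(n-1)) = 0.78855805
u_A = s / sqrt(n) = 0.78855805 / sqrt(11) = 0.2377592
u_B1 = 0.563 / sqrt(6) = 0.22984379
u_B2 = 0.945 / sqrt(2) = 0.66821591
uc = sqrt(0.2377592^2 + 0.22984379^2 + 0.66821591^2) = 0.74556697
U = k * uc = 2.58 * 0.74556697
U = 1.9236

1.9236


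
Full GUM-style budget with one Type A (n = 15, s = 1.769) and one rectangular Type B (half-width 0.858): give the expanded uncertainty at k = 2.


u_A = s / sqrt(n) = 1.769 / sqrt(15) = 0.45675384
u_B = half_width / sqrt(3) = 0.858 / sqrt(3) = 0.49536653
uc = sqrt(u_A^2 + u_B^2) = sqrt(0.45675384^2 + 0.49536653^2) = 0.67380418
U = k * uc = 2 * 0.67380418
U = 1.3476

1.3476


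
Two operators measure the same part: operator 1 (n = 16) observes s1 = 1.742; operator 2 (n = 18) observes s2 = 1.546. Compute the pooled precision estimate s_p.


s_p = sqrt(((n1-1)*s1^2 + (n2-1)*s2^2) / (n1+n2-2))
numerator = (16-1)*1.742^2 + (18-1)*1.546^2 = 45.51846 + 40.631972 = 86.150432
denominator = 16 + 18 - 2 = 32
s_p^2 = 86.150432 / 32 = 2.692201
s_p = sqrt(2.692201) = 1.6408

1.6408


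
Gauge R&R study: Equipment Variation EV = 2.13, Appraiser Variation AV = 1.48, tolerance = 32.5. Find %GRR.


GRR = sqrt(EV^2 + AV^2) = sqrt(2.13^2 + 1.48^2) = 2.5937039
%GRR = GRR / tol * 100 = 2.5937039 / 32.5 * 100
%GRR = 7.9806

7.9806


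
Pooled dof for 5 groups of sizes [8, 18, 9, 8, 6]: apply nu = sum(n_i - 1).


nu = sum_i (n_i - 1)
nu = ((8 - 1) + (18 - 1) + (9 - 1) + (8 - 1) + (6 - 1))
nu = 7 + 17 + 8 + 7 + 5
nu = 44

44


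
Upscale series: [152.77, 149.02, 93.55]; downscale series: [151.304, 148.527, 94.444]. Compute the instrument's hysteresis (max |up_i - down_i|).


|152.77 - 151.304| = 1.4660
|149.02 - 148.527| = 0.4930
|93.55 - 94.444| = 0.8940
hysteresis = max(diffs) = 1.4660

1.4660


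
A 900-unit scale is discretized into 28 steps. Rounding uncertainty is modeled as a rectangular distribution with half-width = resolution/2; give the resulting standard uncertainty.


resolution = range / divisions
resolution = 900 / 28 = 32.142857
u_res = resolution / (2*sqrt(3))
u_res = 32.142857 / 3.4641016
u_res = 9.2788

9.2788


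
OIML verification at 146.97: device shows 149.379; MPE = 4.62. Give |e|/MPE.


e = indication - reference = 149.379 - 146.97 = 2.4090
|e| = 2.4090
ratio = |e| / MPE = 2.4090 / 4.62
ratio = 0.5214

0.5214


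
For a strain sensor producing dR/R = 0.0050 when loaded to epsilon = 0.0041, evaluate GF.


GF = (dR/R) / epsilon
= 0.0050 / 0.0041
= 1.2195

1.2195


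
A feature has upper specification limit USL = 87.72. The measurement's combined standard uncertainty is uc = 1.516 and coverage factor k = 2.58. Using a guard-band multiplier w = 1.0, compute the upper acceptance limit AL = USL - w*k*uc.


U = k * uc = 2.58 * 1.516 = 3.91128
guard band g = w * U = 1.0 * 3.91128 = 3.91128
AL = USL - g = 87.72 - 3.91128
AL = 83.8087

83.8087


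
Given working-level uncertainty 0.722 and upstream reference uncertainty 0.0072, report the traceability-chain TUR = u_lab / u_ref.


TUR = u_lab / u_ref
= 0.722 / 0.0072
= 100.2778

100.2778


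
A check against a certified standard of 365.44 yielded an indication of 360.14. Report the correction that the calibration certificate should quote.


Correction = standard - reading
= 365.44 - 360.14
= 5.3000

5.3000


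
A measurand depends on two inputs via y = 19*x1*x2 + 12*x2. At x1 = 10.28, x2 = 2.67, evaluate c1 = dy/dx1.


y = 19*x1*x2 + 12*x2
dy/dx1 = 19*x2
Evaluate at x2 = 2.67: c1 = 19 * 2.67
c1 = 50.7300

50.7300


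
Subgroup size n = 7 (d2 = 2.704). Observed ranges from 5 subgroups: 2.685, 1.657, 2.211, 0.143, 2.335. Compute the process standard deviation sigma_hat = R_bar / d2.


R_bar = (2.685 + 1.657 + 2.211 + 0.143 + 2.335) / 5
R_bar = 9.031 / 5 = 1.8062
sigma_hat = R_bar / d2 = 1.8062 / 2.704 = 0.6680

0.6680


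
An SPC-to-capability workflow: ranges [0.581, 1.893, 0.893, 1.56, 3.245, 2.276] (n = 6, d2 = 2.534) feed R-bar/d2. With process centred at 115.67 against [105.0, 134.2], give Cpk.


R_bar = (0.581 + 1.893 + 0.893 + 1.56 + 3.245 + 2.276) / 6 = 1.7413333
sigma = R_bar / d2 = 1.7413333 / 2.534 = 0.68718757
Cp = (USL - LSL)/(6*sigma) = (134.2 - 105.0)/(6*0.68718757) = 7.0820
Cpu = (134.2 - 115.67)/(3*0.68718757) = 8.9883
Cpl = (115.67 - 105.0)/(3*0.68718757) = 5.1757
Cpk = min(Cpu, Cpl) = 5.1757

5.1757


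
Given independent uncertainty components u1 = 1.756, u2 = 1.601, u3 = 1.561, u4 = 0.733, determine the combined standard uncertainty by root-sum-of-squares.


uc = sqrt(1.756^2 + 1.601^2 + 1.561^2 + 0.733^2)
uc = sqrt(8.620747)
uc = 2.9361

2.9361


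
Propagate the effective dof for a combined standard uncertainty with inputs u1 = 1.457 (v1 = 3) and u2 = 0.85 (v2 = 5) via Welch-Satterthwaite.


uc = sqrt(u1^2 + u2^2) = sqrt(1.457^2 + 0.85^2) = 1.6868162
v_eff = uc^4 / (u1^4/v1 + u2^4/v2)
= 1.6868162^4 / (1.457^4/3 + 0.85^4/5)
= 8.0960103 / 1.6065639
v_eff = 5.0393

5.0393


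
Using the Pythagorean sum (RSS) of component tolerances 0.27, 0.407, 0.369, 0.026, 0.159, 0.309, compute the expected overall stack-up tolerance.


RSS = sqrt(0.27^2 + 0.407^2 + 0.369^2 + 0.026^2 + 0.159^2 + 0.309^2)
= sqrt(0.496148)
= 0.7044

0.7044


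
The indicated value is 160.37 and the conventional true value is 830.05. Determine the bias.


Systematic error = measured - true
= 160.37 - 830.05
= -669.6800

-669.6800


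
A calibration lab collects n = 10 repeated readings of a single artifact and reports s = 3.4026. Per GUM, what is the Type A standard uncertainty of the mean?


u_A = s / sqrt(n)
u_A = 3.4026 / sqrt(10)
u_A = 3.4026 / 3.1622777
u_A = 1.0760

1.0760


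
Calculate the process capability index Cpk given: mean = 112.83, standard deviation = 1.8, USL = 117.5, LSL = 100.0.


Cpu = (USL - mean) / (3*sigma) = (117.5 - 112.83) / (3*1.8) = 0.8648
Cpl = (mean - LSL) / (3*sigma) = (112.83 - 100.0) / (3*1.8) = 2.3759
Cpk = min(Cpu, Cpl) = 0.8648

0.8648


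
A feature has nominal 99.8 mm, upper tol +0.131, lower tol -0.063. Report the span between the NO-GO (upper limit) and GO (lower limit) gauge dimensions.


GO = nominal - lower_tol (smallest hole = maximum material condition)
GO = 99.8 - 0.063 = 99.737
NO-GO = nominal + upper_tol (largest hole = least material condition)
NO-GO = 99.8 + 0.131 = 99.931
spread = NO-GO - GO = 99.931 - 99.737 = 0.1940

0.1940


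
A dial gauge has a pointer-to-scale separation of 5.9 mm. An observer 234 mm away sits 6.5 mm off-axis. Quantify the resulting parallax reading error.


error = h * offset / d
= 5.9 * 6.5 / 234
= 0.1639

0.1639


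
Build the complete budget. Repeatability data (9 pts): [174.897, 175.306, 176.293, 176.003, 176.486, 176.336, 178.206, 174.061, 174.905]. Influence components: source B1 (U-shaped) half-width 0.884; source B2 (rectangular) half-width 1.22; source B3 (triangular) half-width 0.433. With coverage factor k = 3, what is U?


mean = (174.897 + 175.306 + 176.293 + 176.003 + 176.486 + 176.336 + 178.206 + 174.061 + 174.905) / 9 = 175.8325556
s = sqrt(sum((x - mean)^2)/(n-1)) = 1.2096507
u_A = s / sqrt(n) = 1.2096507 / sqrt(9) = 0.4032169
u_B1 = 0.884 / sqrt(2) = 0.62508239
u_B2 = 1.22 / sqrt(3) = 0.70436733
u_B3 = 0.433 / sqrt(6) = 0.17677151
uc = sqrt(0.4032169^2 + 0.62508239^2 + 0.70436733^2 + 0.17677151^2) = 1.039564
U = k * uc = 3 * 1.039564
U = 3.1187

3.1187


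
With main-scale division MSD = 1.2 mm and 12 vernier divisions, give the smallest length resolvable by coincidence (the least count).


LC = MSD / n_div
= 1.2 / 12
= 0.1000

0.1000


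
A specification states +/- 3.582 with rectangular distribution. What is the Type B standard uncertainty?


u_B = half_width / sqrt(3)
u_B = 3.582 / 1.7320508
u_B = 2.0681

2.0681


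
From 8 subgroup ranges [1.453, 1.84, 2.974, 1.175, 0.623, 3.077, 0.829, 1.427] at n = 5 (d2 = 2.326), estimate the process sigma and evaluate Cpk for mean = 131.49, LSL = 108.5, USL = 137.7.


R_bar = (1.453 + 1.84 + 2.974 + 1.175 + 0.623 + 3.077 + 0.829 + 1.427) / 8 = 1.67475
sigma = R_bar / d2 = 1.67475 / 2.326 = 0.7200129
Cp = (USL - LSL)/(6*sigma) = (137.7 - 108.5)/(6*0.7200129) = 6.7591
Cpu = (137.7 - 131.49)/(3*0.7200129) = 2.8749
Cpl = (131.49 - 108.5)/(3*0.7200129) = 10.6433
Cpk = min(Cpu, Cpl) = 2.8749

2.8749


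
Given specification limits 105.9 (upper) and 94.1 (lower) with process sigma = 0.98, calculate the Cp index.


Cp = (USL - LSL) / (6 * sigma)
= (105.9 - 94.1) / (6 * 0.98)
= 11.8000 / 5.8800
= 2.0068

2.0068


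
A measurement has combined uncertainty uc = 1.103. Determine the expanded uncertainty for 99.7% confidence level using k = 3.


U = k * uc
U = 3 * 1.103
U = 3.3090

3.3090


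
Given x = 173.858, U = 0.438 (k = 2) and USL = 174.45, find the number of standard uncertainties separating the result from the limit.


u = U / k = 0.438 / 2 = 0.219
margin = |USL - x| = |174.45 - 173.858| = 0.592
z = margin / u = 0.592 / 0.219
z = 2.7032

2.7032


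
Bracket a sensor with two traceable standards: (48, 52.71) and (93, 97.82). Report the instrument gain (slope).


slope = (y2 - y1) / (x2 - x1)
= (97.82 - 52.71) / (93 - 48)
= 45.1100 / 45
= 1.0024

1.0024


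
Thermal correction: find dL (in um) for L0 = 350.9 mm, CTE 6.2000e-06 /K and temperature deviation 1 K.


dL = L * alpha * dT
= 350.9 * 6.2000e-06 * 1
= 0.0021756 mm
dL_um = 0.0021756 * 1000 = 2.1756 um

2.1756


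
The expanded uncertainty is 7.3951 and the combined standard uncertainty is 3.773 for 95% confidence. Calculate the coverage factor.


k = U / uc
k = 7.3951 / 3.773
k = 1.96

1.96


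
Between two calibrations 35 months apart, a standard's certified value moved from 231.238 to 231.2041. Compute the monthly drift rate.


rate = (v2 - v1) / months
= (231.2041 - 231.238) / 35
= -0.0339 / 35
= -9.6857e-04

-9.6857e-04
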